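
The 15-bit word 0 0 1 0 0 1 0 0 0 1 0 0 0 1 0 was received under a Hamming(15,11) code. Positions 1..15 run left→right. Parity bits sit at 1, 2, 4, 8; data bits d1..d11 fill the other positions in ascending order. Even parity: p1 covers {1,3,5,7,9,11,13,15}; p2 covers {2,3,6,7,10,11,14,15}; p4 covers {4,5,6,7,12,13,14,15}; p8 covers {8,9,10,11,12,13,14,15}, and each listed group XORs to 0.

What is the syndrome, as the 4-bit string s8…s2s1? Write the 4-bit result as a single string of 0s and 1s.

0001

s1 (pos 1,3,5,7,9,11,13,15): 0⊕1⊕0⊕0⊕0⊕0⊕0⊕0 = 1
s2 (pos 2,3,6,7,10,11,14,15): 0⊕1⊕1⊕0⊕1⊕0⊕1⊕0 = 0
s4 (pos 4,5,6,7,12,13,14,15): 0⊕0⊕1⊕0⊕0⊕0⊕1⊕0 = 0
s8 (pos 8,9,10,11,12,13,14,15): 0⊕0⊕1⊕0⊕0⊕0⊕1⊕0 = 0
Syndrome s8…s1 = 0001 → error at position 1.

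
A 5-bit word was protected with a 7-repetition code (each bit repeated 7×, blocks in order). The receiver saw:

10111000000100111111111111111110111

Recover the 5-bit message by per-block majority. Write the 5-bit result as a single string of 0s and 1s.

Block 1 (1011100): 4 ones → 1
Block 2 (0000100): 1 one → 0
Block 3 (1111111): 7 ones → 1
Block 4 (1111111): 7 ones → 1
Block 5 (1110111): 6 ones → 1

10111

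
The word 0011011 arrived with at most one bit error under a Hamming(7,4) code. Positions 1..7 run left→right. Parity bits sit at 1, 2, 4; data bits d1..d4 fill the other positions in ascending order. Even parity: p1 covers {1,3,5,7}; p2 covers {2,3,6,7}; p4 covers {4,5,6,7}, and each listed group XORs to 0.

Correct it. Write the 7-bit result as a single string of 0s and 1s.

0011001

s1 (pos 1,3,5,7): 0⊕1⊕0⊕1 = 0
s2 (pos 2,3,6,7): 0⊕1⊕1⊕1 = 1
s4 (pos 4,5,6,7): 1⊕0⊕1⊕1 = 1
Syndrome s4…s1 = 110 → error at position 6.
Flip position 6: 0011011 → 0011001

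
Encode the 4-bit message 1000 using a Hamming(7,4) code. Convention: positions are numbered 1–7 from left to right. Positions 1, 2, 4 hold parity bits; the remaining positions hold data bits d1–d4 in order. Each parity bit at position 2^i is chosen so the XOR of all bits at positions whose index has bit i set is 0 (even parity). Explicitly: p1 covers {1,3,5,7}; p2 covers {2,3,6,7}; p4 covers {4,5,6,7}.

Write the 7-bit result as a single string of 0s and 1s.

Place data at non-parity positions: p1 p2 1 p4 0 0 0
p1 (pos 1,3,5,7): XOR of data positions = 1⊕0⊕0 = 1
p2 (pos 2,3,6,7): XOR of data positions = 1⊕0⊕0 = 1
p4 (pos 4,5,6,7): XOR of data positions = 0⊕0⊕0 = 0
Codeword: 1110000

1110000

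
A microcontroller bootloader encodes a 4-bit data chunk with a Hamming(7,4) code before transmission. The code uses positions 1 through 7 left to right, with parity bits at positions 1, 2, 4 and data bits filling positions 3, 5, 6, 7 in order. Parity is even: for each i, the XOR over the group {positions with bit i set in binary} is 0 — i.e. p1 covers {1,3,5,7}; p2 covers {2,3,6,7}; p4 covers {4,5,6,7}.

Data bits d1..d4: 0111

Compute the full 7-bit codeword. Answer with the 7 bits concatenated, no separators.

0001111

Place data at non-parity positions: p1 p2 0 p4 1 1 1
p1 (pos 1,3,5,7): XOR of data positions = 0⊕1⊕1 = 0
p2 (pos 2,3,6,7): XOR of data positions = 0⊕1⊕1 = 0
p4 (pos 4,5,6,7): XOR of data positions = 1⊕1⊕1 = 1
Codeword: 0001111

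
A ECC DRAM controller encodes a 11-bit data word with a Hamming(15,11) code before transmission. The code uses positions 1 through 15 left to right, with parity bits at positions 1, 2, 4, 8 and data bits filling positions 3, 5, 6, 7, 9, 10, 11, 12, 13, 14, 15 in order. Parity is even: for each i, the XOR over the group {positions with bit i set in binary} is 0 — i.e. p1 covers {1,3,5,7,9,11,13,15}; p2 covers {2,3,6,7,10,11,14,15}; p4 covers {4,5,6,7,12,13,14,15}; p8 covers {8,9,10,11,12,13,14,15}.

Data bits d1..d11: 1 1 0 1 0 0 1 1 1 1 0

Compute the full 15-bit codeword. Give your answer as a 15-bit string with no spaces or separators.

101110100011110

Place data at non-parity positions: p1 p2 1 p4 1 0 1 p8 0 0 1 1 1 1 0
p1 (pos 1,3,5,7,9,11,13,15): XOR of data positions = 1⊕1⊕1⊕0⊕1⊕1⊕0 = 1
p2 (pos 2,3,6,7,10,11,14,15): XOR of data positions = 1⊕0⊕1⊕0⊕1⊕1⊕0 = 0
p4 (pos 4,5,6,7,12,13,14,15): XOR of data positions = 1⊕0⊕1⊕1⊕1⊕1⊕0 = 1
p8 (pos 8,9,10,11,12,13,14,15): XOR of data positions = 0⊕0⊕1⊕1⊕1⊕1⊕0 = 0
Codeword: 101110100011110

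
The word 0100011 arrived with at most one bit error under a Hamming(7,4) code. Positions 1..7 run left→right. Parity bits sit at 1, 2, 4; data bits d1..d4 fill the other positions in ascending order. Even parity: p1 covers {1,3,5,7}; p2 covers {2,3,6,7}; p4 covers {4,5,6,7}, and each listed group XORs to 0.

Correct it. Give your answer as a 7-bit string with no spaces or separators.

s1 (pos 1,3,5,7): 0⊕0⊕0⊕1 = 1
s2 (pos 2,3,6,7): 1⊕0⊕1⊕1 = 1
s4 (pos 4,5,6,7): 0⊕0⊕1⊕1 = 0
Syndrome s4…s1 = 011 → error at position 3.
Flip position 3: 0100011 → 0110011

0110011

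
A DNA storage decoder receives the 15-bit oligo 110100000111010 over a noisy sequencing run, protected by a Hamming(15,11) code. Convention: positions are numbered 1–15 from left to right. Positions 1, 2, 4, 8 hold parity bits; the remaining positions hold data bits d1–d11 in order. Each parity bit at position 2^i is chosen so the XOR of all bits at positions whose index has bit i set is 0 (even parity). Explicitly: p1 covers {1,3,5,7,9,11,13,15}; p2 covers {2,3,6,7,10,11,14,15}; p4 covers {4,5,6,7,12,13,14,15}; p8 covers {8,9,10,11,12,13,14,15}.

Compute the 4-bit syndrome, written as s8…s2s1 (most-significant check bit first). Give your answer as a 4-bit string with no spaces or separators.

s1 (pos 1,3,5,7,9,11,13,15): 1⊕0⊕0⊕0⊕0⊕1⊕0⊕0 = 0
s2 (pos 2,3,6,7,10,11,14,15): 1⊕0⊕0⊕0⊕1⊕1⊕1⊕0 = 0
s4 (pos 4,5,6,7,12,13,14,15): 1⊕0⊕0⊕0⊕1⊕0⊕1⊕0 = 1
s8 (pos 8,9,10,11,12,13,14,15): 0⊕0⊕1⊕1⊕1⊕0⊕1⊕0 = 0
Syndrome s8…s1 = 0100 → error at position 4.

0100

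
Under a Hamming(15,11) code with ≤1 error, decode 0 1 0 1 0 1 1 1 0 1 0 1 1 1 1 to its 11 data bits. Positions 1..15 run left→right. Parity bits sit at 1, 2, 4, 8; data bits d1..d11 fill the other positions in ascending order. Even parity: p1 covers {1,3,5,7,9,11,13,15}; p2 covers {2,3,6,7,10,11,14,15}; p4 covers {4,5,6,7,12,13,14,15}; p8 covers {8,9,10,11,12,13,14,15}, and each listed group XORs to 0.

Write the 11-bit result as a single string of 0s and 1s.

s1 (pos 1,3,5,7,9,11,13,15): 0⊕0⊕0⊕1⊕0⊕0⊕1⊕1 = 1
s2 (pos 2,3,6,7,10,11,14,15): 1⊕0⊕1⊕1⊕1⊕0⊕1⊕1 = 0
s4 (pos 4,5,6,7,12,13,14,15): 1⊕0⊕1⊕1⊕1⊕1⊕1⊕1 = 1
s8 (pos 8,9,10,11,12,13,14,15): 1⊕0⊕1⊕0⊕1⊕1⊕1⊕1 = 0
Syndrome s8…s1 = 0101 → error at position 5.
Flip position 5: 010101110101111 → 010111110101111
Read data bits from positions 3,5,6,7,9,10,11,12,13,14,15: 01110101111

01110101111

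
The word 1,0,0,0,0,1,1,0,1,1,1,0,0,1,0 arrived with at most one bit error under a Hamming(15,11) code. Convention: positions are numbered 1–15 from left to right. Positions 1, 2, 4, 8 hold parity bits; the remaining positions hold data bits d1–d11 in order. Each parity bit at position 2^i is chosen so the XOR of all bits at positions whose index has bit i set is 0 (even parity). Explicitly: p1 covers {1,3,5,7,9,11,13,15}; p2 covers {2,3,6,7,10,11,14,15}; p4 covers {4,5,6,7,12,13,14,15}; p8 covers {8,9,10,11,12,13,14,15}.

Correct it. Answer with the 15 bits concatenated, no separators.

s1 (pos 1,3,5,7,9,11,13,15): 1⊕0⊕0⊕1⊕1⊕1⊕0⊕0 = 0
s2 (pos 2,3,6,7,10,11,14,15): 0⊕0⊕1⊕1⊕1⊕1⊕1⊕0 = 1
s4 (pos 4,5,6,7,12,13,14,15): 0⊕0⊕1⊕1⊕0⊕0⊕1⊕0 = 1
s8 (pos 8,9,10,11,12,13,14,15): 0⊕1⊕1⊕1⊕0⊕0⊕1⊕0 = 0
Syndrome s8…s1 = 0110 → error at position 6.
Flip position 6: 100001101110010 → 100000101110010

100000101110010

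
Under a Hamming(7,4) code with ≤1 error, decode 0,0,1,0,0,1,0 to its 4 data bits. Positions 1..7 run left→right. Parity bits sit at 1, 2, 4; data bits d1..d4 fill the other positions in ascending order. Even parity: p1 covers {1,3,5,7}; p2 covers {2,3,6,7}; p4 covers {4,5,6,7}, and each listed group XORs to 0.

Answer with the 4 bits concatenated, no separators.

s1 (pos 1,3,5,7): 0⊕1⊕0⊕0 = 1
s2 (pos 2,3,6,7): 0⊕1⊕1⊕0 = 0
s4 (pos 4,5,6,7): 0⊕0⊕1⊕0 = 1
Syndrome s4…s1 = 101 → error at position 5.
Flip position 5: 0010010 → 0010110
Read data bits from positions 3,5,6,7: 1110

1110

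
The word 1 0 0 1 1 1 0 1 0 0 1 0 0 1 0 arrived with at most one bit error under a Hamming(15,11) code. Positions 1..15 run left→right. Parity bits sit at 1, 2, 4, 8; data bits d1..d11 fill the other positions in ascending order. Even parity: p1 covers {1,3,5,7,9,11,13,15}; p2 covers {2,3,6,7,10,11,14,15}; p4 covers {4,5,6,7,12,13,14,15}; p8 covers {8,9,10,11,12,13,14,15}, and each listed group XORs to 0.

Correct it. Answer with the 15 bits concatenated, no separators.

s1 (pos 1,3,5,7,9,11,13,15): 1⊕0⊕1⊕0⊕0⊕1⊕0⊕0 = 1
s2 (pos 2,3,6,7,10,11,14,15): 0⊕0⊕1⊕0⊕0⊕1⊕1⊕0 = 1
s4 (pos 4,5,6,7,12,13,14,15): 1⊕1⊕1⊕0⊕0⊕0⊕1⊕0 = 0
s8 (pos 8,9,10,11,12,13,14,15): 1⊕0⊕0⊕1⊕0⊕0⊕1⊕0 = 1
Syndrome s8…s1 = 1011 → error at position 11.
Flip position 11: 100111010010010 → 100111010000010

100111010000010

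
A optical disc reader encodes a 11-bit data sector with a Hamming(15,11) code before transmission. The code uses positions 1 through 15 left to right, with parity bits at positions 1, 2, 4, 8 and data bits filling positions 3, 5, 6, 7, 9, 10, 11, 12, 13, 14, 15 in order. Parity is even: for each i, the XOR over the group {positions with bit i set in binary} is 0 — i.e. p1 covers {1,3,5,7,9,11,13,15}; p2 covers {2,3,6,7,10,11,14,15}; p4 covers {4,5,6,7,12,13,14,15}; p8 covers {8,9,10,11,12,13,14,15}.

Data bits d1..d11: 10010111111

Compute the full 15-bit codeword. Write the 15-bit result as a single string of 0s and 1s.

101100100111111

Place data at non-parity positions: p1 p2 1 p4 0 0 1 p8 0 1 1 1 1 1 1
p1 (pos 1,3,5,7,9,11,13,15): XOR of data positions = 1⊕0⊕1⊕0⊕1⊕1⊕1 = 1
p2 (pos 2,3,6,7,10,11,14,15): XOR of data positions = 1⊕0⊕1⊕1⊕1⊕1⊕1 = 0
p4 (pos 4,5,6,7,12,13,14,15): XOR of data positions = 0⊕0⊕1⊕1⊕1⊕1⊕1 = 1
p8 (pos 8,9,10,11,12,13,14,15): XOR of data positions = 0⊕1⊕1⊕1⊕1⊕1⊕1 = 0
Codeword: 101100100111111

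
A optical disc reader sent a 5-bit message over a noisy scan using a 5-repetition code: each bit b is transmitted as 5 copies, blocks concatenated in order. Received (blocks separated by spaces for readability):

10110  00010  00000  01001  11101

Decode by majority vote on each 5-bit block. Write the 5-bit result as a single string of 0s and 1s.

Block 1 (10110): 3 ones → 1
Block 2 (00010): 1 one → 0
Block 3 (00000): 0 ones → 0
Block 4 (01001): 2 ones → 0
Block 5 (11101): 4 ones → 1

10001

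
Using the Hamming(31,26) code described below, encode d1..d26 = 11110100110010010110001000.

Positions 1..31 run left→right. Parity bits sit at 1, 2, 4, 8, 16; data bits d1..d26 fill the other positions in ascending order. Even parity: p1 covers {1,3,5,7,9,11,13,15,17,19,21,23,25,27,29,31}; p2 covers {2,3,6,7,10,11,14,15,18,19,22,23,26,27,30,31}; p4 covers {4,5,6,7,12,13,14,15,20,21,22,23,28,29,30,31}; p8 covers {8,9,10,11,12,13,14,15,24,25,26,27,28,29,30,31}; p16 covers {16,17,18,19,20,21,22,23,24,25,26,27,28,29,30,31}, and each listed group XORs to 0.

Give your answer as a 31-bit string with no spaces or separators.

Place data at non-parity positions: p1 p2 1 p4 1 1 1 p8 0 1 0 0 1 1 0 p16 0 1 0 0 1 0 1 1 0 0 0 1 0 0 0
p1 (pos 1,3,5,7,9,11,13,15,17,19,21,23,25,27,29,31): XOR of data positions = 1⊕1⊕1⊕0⊕0⊕1⊕0⊕0⊕0⊕1⊕1⊕0⊕0⊕0⊕0 = 0
p2 (pos 2,3,6,7,10,11,14,15,18,19,22,23,26,27,30,31): XOR of data positions = 1⊕1⊕1⊕1⊕0⊕1⊕0⊕1⊕0⊕0⊕1⊕0⊕0⊕0⊕0 = 1
p4 (pos 4,5,6,7,12,13,14,15,20,21,22,23,28,29,30,31): XOR of data positions = 1⊕1⊕1⊕0⊕1⊕1⊕0⊕0⊕1⊕0⊕1⊕1⊕0⊕0⊕0 = 0
p8 (pos 8,9,10,11,12,13,14,15,24,25,26,27,28,29,30,31): XOR of data positions = 0⊕1⊕0⊕0⊕1⊕1⊕0⊕1⊕0⊕0⊕0⊕1⊕0⊕0⊕0 = 1
p16 (pos 16,17,18,19,20,21,22,23,24,25,26,27,28,29,30,31): XOR of data positions = 0⊕1⊕0⊕0⊕1⊕0⊕1⊕1⊕0⊕0⊕0⊕1⊕0⊕0⊕0 = 1
Codeword: 0110111101001101010010110001000

0110111101001101010010110001000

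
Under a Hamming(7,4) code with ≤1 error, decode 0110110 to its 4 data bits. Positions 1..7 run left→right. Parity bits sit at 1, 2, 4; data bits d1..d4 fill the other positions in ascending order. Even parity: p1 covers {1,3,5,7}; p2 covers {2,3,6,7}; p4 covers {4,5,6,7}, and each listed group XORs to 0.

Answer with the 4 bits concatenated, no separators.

s1 (pos 1,3,5,7): 0⊕1⊕1⊕0 = 0
s2 (pos 2,3,6,7): 1⊕1⊕1⊕0 = 1
s4 (pos 4,5,6,7): 0⊕1⊕1⊕0 = 0
Syndrome s4…s1 = 010 → error at position 2.
Flip position 2: 0110110 → 0010110
Read data bits from positions 3,5,6,7: 1110

1110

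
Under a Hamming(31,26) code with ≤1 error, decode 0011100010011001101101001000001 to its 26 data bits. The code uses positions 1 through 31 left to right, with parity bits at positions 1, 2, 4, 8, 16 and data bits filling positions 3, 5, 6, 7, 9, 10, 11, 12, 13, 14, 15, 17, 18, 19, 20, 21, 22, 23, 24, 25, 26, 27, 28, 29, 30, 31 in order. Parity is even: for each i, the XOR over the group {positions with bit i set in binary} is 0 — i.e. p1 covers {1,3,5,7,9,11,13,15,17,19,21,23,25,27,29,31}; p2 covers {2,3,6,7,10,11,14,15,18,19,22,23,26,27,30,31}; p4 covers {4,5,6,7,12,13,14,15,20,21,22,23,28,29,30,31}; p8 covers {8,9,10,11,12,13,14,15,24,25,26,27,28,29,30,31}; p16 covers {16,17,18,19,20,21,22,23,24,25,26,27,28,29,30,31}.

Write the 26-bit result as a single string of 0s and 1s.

11001001100101101001001001

s1 (pos 1,3,5,7,9,11,13,15,17,19,21,23,25,27,29,31): 0⊕1⊕1⊕0⊕1⊕0⊕1⊕0⊕1⊕1⊕0⊕0⊕1⊕0⊕0⊕1 = 0
s2 (pos 2,3,6,7,10,11,14,15,18,19,22,23,26,27,30,31): 0⊕1⊕0⊕0⊕0⊕0⊕0⊕0⊕0⊕1⊕1⊕0⊕0⊕0⊕0⊕1 = 0
s4 (pos 4,5,6,7,12,13,14,15,20,21,22,23,28,29,30,31): 1⊕1⊕0⊕0⊕1⊕1⊕0⊕0⊕1⊕0⊕1⊕0⊕0⊕0⊕0⊕1 = 1
s8 (pos 8,9,10,11,12,13,14,15,24,25,26,27,28,29,30,31): 0⊕1⊕0⊕0⊕1⊕1⊕0⊕0⊕0⊕1⊕0⊕0⊕0⊕0⊕0⊕1 = 1
s16 (pos 16,17,18,19,20,21,22,23,24,25,26,27,28,29,30,31): 1⊕1⊕0⊕1⊕1⊕0⊕1⊕0⊕0⊕1⊕0⊕0⊕0⊕0⊕0⊕1 = 1
Syndrome s16…s1 = 11100 → error at position 28.
Flip position 28: 0011100010011001101101001000001 → 0011100010011001101101001001001
Read data bits from positions 3,5,6,7,9,10,11,12,13,14,15,17,18,19,20,21,22,23,24,25,26,27,28,29,30,31: 11001001100101101001001001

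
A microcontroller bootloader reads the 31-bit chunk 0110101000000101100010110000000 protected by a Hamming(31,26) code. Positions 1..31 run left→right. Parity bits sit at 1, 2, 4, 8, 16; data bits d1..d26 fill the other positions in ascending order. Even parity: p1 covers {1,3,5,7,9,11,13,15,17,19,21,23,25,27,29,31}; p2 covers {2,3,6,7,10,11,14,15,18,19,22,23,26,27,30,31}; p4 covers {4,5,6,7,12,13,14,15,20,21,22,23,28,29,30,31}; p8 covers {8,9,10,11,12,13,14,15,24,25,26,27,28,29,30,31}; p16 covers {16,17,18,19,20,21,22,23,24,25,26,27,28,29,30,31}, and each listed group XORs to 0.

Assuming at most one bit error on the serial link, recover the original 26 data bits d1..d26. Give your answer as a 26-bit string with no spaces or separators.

s1 (pos 1,3,5,7,9,11,13,15,17,19,21,23,25,27,29,31): 0⊕1⊕1⊕1⊕0⊕0⊕0⊕0⊕1⊕0⊕1⊕1⊕0⊕0⊕0⊕0 = 0
s2 (pos 2,3,6,7,10,11,14,15,18,19,22,23,26,27,30,31): 1⊕1⊕0⊕1⊕0⊕0⊕1⊕0⊕0⊕0⊕0⊕1⊕0⊕0⊕0⊕0 = 1
s4 (pos 4,5,6,7,12,13,14,15,20,21,22,23,28,29,30,31): 0⊕1⊕0⊕1⊕0⊕0⊕1⊕0⊕0⊕1⊕0⊕1⊕0⊕0⊕0⊕0 = 1
s8 (pos 8,9,10,11,12,13,14,15,24,25,26,27,28,29,30,31): 0⊕0⊕0⊕0⊕0⊕0⊕1⊕0⊕1⊕0⊕0⊕0⊕0⊕0⊕0⊕0 = 0
s16 (pos 16,17,18,19,20,21,22,23,24,25,26,27,28,29,30,31): 1⊕1⊕0⊕0⊕0⊕1⊕0⊕1⊕1⊕0⊕0⊕0⊕0⊕0⊕0⊕0 = 1
Syndrome s16…s1 = 10110 → error at position 22.
Flip position 22: 0110101000000101100010110000000 → 0110101000000101100011110000000
Read data bits from positions 3,5,6,7,9,10,11,12,13,14,15,17,18,19,20,21,22,23,24,25,26,27,28,29,30,31: 11010000010100011110000000

11010000010100011110000000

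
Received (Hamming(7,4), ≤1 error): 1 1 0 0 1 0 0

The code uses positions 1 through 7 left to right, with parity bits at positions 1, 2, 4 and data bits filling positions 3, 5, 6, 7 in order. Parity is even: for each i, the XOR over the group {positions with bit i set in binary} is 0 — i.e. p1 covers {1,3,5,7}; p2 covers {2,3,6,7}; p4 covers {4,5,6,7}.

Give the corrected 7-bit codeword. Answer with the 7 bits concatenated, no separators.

1100110

s1 (pos 1,3,5,7): 1⊕0⊕1⊕0 = 0
s2 (pos 2,3,6,7): 1⊕0⊕0⊕0 = 1
s4 (pos 4,5,6,7): 0⊕1⊕0⊕0 = 1
Syndrome s4…s1 = 110 → error at position 6.
Flip position 6: 1100100 → 1100110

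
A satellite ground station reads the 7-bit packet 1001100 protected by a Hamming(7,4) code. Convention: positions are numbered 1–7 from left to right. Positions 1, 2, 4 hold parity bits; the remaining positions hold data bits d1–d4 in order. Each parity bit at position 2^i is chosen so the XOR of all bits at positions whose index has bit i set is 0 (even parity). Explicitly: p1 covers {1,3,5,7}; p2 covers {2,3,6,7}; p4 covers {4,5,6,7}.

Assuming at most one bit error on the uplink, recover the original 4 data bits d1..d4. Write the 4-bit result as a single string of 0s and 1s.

0100

s1 (pos 1,3,5,7): 1⊕0⊕1⊕0 = 0
s2 (pos 2,3,6,7): 0⊕0⊕0⊕0 = 0
s4 (pos 4,5,6,7): 1⊕1⊕0⊕0 = 0
Syndrome s4…s1 = 000 → no error.
Read data bits from positions 3,5,6,7: 0100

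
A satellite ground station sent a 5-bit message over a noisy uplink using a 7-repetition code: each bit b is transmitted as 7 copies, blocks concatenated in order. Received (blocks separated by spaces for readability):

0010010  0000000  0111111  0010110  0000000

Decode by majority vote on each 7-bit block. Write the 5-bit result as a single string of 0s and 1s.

00100

Block 1 (0010010): 2 ones → 0
Block 2 (0000000): 0 ones → 0
Block 3 (0111111): 6 ones → 1
Block 4 (0010110): 3 ones → 0
Block 5 (0000000): 0 ones → 0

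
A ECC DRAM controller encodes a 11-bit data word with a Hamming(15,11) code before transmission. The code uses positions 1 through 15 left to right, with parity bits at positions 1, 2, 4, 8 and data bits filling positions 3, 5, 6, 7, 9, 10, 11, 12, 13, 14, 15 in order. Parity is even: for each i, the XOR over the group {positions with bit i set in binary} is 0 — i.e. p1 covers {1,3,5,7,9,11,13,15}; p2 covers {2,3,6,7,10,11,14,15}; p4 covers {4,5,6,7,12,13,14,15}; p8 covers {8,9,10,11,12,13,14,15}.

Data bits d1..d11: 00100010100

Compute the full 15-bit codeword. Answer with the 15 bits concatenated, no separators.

000001000010100

Place data at non-parity positions: p1 p2 0 p4 0 1 0 p8 0 0 1 0 1 0 0
p1 (pos 1,3,5,7,9,11,13,15): XOR of data positions = 0⊕0⊕0⊕0⊕1⊕1⊕0 = 0
p2 (pos 2,3,6,7,10,11,14,15): XOR of data positions = 0⊕1⊕0⊕0⊕1⊕0⊕0 = 0
p4 (pos 4,5,6,7,12,13,14,15): XOR of data positions = 0⊕1⊕0⊕0⊕1⊕0⊕0 = 0
p8 (pos 8,9,10,11,12,13,14,15): XOR of data positions = 0⊕0⊕1⊕0⊕1⊕0⊕0 = 0
Codeword: 000001000010100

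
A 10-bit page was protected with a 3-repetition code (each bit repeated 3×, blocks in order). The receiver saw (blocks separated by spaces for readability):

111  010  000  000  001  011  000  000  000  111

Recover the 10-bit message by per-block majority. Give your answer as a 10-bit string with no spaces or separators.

Block 1 (111): 3 ones → 1
Block 2 (010): 1 one → 0
Block 3 (000): 0 ones → 0
Block 4 (000): 0 ones → 0
Block 5 (001): 1 one → 0
Block 6 (011): 2 ones → 1
Block 7 (000): 0 ones → 0
Block 8 (000): 0 ones → 0
Block 9 (000): 0 ones → 0
Block 10 (111): 3 ones → 1

1000010001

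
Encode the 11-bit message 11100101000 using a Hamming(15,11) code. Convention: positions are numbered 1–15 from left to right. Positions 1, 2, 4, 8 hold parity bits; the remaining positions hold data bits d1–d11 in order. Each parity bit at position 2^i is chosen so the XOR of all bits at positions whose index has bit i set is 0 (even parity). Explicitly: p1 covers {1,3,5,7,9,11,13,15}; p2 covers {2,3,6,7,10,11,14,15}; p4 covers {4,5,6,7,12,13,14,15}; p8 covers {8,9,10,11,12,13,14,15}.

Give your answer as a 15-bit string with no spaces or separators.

Place data at non-parity positions: p1 p2 1 p4 1 1 0 p8 0 1 0 1 0 0 0
p1 (pos 1,3,5,7,9,11,13,15): XOR of data positions = 1⊕1⊕0⊕0⊕0⊕0⊕0 = 0
p2 (pos 2,3,6,7,10,11,14,15): XOR of data positions = 1⊕1⊕0⊕1⊕0⊕0⊕0 = 1
p4 (pos 4,5,6,7,12,13,14,15): XOR of data positions = 1⊕1⊕0⊕1⊕0⊕0⊕0 = 1
p8 (pos 8,9,10,11,12,13,14,15): XOR of data positions = 0⊕1⊕0⊕1⊕0⊕0⊕0 = 0
Codeword: 011111000101000

011111000101000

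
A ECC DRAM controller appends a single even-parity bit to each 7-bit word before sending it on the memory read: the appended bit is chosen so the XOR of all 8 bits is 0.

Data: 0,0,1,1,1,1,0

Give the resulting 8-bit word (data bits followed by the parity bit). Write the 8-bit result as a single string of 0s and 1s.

XOR of the 7 data bits: 0⊕0⊕1⊕1⊕1⊕1⊕0 = 0
Parity bit = 0 (so all 8 bits XOR to 0).

00111100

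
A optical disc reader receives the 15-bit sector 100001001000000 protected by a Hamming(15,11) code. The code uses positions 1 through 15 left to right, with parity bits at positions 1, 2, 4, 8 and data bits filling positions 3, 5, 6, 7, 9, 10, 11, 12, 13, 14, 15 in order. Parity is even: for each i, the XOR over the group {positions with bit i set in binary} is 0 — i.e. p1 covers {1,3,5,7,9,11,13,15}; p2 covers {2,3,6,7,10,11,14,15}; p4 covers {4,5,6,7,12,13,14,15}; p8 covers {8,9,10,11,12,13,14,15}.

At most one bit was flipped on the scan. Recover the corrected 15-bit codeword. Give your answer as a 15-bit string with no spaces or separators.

s1 (pos 1,3,5,7,9,11,13,15): 1⊕0⊕0⊕0⊕1⊕0⊕0⊕0 = 0
s2 (pos 2,3,6,7,10,11,14,15): 0⊕0⊕1⊕0⊕0⊕0⊕0⊕0 = 1
s4 (pos 4,5,6,7,12,13,14,15): 0⊕0⊕1⊕0⊕0⊕0⊕0⊕0 = 1
s8 (pos 8,9,10,11,12,13,14,15): 0⊕1⊕0⊕0⊕0⊕0⊕0⊕0 = 1
Syndrome s8…s1 = 1110 → error at position 14.
Flip position 14: 100001001000000 → 100001001000010

100001001000010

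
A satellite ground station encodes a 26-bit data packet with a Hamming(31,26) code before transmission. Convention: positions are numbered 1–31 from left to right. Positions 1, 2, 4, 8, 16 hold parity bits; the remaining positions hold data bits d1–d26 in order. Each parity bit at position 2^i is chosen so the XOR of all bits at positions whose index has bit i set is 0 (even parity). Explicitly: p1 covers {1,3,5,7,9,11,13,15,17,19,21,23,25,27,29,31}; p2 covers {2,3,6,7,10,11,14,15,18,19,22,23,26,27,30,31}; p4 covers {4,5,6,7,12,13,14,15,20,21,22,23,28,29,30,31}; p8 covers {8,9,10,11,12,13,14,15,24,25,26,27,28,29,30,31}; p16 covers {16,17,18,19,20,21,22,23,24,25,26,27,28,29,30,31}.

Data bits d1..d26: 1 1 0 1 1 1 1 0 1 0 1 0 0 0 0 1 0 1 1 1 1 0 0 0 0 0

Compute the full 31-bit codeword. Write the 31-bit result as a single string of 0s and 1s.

Place data at non-parity positions: p1 p2 1 p4 1 0 1 p8 1 1 1 0 1 0 1 p16 0 0 0 0 1 0 1 1 1 1 0 0 0 0 0
p1 (pos 1,3,5,7,9,11,13,15,17,19,21,23,25,27,29,31): XOR of data positions = 1⊕1⊕1⊕1⊕1⊕1⊕1⊕0⊕0⊕1⊕1⊕1⊕0⊕0⊕0 = 0
p2 (pos 2,3,6,7,10,11,14,15,18,19,22,23,26,27,30,31): XOR of data positions = 1⊕0⊕1⊕1⊕1⊕0⊕1⊕0⊕0⊕0⊕1⊕1⊕0⊕0⊕0 = 1
p4 (pos 4,5,6,7,12,13,14,15,20,21,22,23,28,29,30,31): XOR of data positions = 1⊕0⊕1⊕0⊕1⊕0⊕1⊕0⊕1⊕0⊕1⊕0⊕0⊕0⊕0 = 0
p8 (pos 8,9,10,11,12,13,14,15,24,25,26,27,28,29,30,31): XOR of data positions = 1⊕1⊕1⊕0⊕1⊕0⊕1⊕1⊕1⊕1⊕0⊕0⊕0⊕0⊕0 = 0
p16 (pos 16,17,18,19,20,21,22,23,24,25,26,27,28,29,30,31): XOR of data positions = 0⊕0⊕0⊕0⊕1⊕0⊕1⊕1⊕1⊕1⊕0⊕0⊕0⊕0⊕0 = 1
Codeword: 0110101011101011000010111100000

0110101011101011000010111100000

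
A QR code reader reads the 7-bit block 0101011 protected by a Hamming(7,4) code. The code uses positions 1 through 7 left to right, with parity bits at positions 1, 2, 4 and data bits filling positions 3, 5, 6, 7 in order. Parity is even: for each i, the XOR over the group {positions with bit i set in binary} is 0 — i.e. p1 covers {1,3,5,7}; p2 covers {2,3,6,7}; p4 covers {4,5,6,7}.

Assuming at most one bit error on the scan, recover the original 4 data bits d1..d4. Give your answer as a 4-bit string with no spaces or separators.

0010

s1 (pos 1,3,5,7): 0⊕0⊕0⊕1 = 1
s2 (pos 2,3,6,7): 1⊕0⊕1⊕1 = 1
s4 (pos 4,5,6,7): 1⊕0⊕1⊕1 = 1
Syndrome s4…s1 = 111 → error at position 7.
Flip position 7: 0101011 → 0101010
Read data bits from positions 3,5,6,7: 0010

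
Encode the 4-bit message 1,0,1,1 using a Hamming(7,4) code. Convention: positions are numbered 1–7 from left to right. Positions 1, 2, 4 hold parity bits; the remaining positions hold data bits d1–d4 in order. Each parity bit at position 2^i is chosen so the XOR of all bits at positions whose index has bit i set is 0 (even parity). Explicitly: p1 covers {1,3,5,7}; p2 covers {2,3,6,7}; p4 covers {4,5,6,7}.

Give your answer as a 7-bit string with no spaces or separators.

0110011

Place data at non-parity positions: p1 p2 1 p4 0 1 1
p1 (pos 1,3,5,7): XOR of data positions = 1⊕0⊕1 = 0
p2 (pos 2,3,6,7): XOR of data positions = 1⊕1⊕1 = 1
p4 (pos 4,5,6,7): XOR of data positions = 0⊕1⊕1 = 0
Codeword: 0110011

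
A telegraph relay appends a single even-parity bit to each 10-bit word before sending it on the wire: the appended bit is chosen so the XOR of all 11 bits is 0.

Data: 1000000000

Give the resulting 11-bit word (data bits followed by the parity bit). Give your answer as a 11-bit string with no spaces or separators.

10000000001

XOR of the 10 data bits: 1⊕0⊕0⊕0⊕0⊕0⊕0⊕0⊕0⊕0 = 1
Parity bit = 1 (so all 11 bits XOR to 0).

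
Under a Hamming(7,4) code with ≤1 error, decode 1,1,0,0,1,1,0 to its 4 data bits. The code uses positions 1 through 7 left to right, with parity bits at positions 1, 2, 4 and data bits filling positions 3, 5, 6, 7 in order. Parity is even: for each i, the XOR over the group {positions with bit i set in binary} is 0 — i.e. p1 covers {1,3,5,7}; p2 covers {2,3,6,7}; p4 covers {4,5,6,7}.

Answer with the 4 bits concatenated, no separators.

0110

s1 (pos 1,3,5,7): 1⊕0⊕1⊕0 = 0
s2 (pos 2,3,6,7): 1⊕0⊕1⊕0 = 0
s4 (pos 4,5,6,7): 0⊕1⊕1⊕0 = 0
Syndrome s4…s1 = 000 → no error.
Read data bits from positions 3,5,6,7: 0110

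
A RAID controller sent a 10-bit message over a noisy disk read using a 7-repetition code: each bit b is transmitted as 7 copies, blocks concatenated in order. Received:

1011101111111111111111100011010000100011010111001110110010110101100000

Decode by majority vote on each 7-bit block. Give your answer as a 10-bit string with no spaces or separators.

1111001110

Block 1 (1011101): 5 ones → 1
Block 2 (1111111): 7 ones → 1
Block 3 (1111111): 7 ones → 1
Block 4 (1100011): 4 ones → 1
Block 5 (0100001): 2 ones → 0
Block 6 (0001101): 3 ones → 0
Block 7 (0111001): 4 ones → 1
Block 8 (1101100): 4 ones → 1
Block 9 (1011010): 4 ones → 1
Block 10 (1100000): 2 ones → 0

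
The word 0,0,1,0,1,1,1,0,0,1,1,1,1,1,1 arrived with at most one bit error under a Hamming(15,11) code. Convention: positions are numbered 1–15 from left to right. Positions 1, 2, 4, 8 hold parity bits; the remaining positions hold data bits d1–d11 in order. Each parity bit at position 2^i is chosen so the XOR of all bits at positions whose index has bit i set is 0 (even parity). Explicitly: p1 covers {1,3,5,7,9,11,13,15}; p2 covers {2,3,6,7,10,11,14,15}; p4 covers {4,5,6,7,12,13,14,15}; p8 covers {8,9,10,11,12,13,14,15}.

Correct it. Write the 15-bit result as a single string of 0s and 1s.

s1 (pos 1,3,5,7,9,11,13,15): 0⊕1⊕1⊕1⊕0⊕1⊕1⊕1 = 0
s2 (pos 2,3,6,7,10,11,14,15): 0⊕1⊕1⊕1⊕1⊕1⊕1⊕1 = 1
s4 (pos 4,5,6,7,12,13,14,15): 0⊕1⊕1⊕1⊕1⊕1⊕1⊕1 = 1
s8 (pos 8,9,10,11,12,13,14,15): 0⊕0⊕1⊕1⊕1⊕1⊕1⊕1 = 0
Syndrome s8…s1 = 0110 → error at position 6.
Flip position 6: 001011100111111 → 001010100111111

001010100111111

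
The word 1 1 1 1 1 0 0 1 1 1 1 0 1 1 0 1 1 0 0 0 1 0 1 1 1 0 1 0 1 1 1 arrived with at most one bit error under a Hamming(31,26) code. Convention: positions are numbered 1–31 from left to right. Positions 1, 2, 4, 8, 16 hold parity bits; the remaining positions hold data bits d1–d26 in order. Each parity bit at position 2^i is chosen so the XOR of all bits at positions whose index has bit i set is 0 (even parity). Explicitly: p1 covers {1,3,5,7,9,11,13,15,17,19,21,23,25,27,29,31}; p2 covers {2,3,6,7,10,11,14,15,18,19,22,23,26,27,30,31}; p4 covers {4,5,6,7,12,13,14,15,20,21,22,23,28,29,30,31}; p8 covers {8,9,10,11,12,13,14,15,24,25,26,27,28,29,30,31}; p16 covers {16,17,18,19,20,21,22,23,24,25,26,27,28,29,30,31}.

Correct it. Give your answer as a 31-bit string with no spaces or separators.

1111101111101101100010111010111

s1 (pos 1,3,5,7,9,11,13,15,17,19,21,23,25,27,29,31): 1⊕1⊕1⊕0⊕1⊕1⊕1⊕0⊕1⊕0⊕1⊕1⊕1⊕1⊕1⊕1 = 1
s2 (pos 2,3,6,7,10,11,14,15,18,19,22,23,26,27,30,31): 1⊕1⊕0⊕0⊕1⊕1⊕1⊕0⊕0⊕0⊕0⊕1⊕0⊕1⊕1⊕1 = 1
s4 (pos 4,5,6,7,12,13,14,15,20,21,22,23,28,29,30,31): 1⊕1⊕0⊕0⊕0⊕1⊕1⊕0⊕0⊕1⊕0⊕1⊕0⊕1⊕1⊕1 = 1
s8 (pos 8,9,10,11,12,13,14,15,24,25,26,27,28,29,30,31): 1⊕1⊕1⊕1⊕0⊕1⊕1⊕0⊕1⊕1⊕0⊕1⊕0⊕1⊕1⊕1 = 0
s16 (pos 16,17,18,19,20,21,22,23,24,25,26,27,28,29,30,31): 1⊕1⊕0⊕0⊕0⊕1⊕0⊕1⊕1⊕1⊕0⊕1⊕0⊕1⊕1⊕1 = 0
Syndrome s16…s1 = 00111 → error at position 7.
Flip position 7: 1111100111101101100010111010111 → 1111101111101101100010111010111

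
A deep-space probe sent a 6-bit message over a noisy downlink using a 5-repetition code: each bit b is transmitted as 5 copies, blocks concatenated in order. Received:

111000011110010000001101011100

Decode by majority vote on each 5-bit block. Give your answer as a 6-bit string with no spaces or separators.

Block 1 (11100): 3 ones → 1
Block 2 (00111): 3 ones → 1
Block 3 (10010): 2 ones → 0
Block 4 (00000): 0 ones → 0
Block 5 (11010): 3 ones → 1
Block 6 (11100): 3 ones → 1

110011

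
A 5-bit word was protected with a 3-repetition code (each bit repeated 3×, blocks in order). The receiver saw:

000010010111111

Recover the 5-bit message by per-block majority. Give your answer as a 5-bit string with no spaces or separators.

Block 1 (000): 0 ones → 0
Block 2 (010): 1 one → 0
Block 3 (010): 1 one → 0
Block 4 (111): 3 ones → 1
Block 5 (111): 3 ones → 1

00011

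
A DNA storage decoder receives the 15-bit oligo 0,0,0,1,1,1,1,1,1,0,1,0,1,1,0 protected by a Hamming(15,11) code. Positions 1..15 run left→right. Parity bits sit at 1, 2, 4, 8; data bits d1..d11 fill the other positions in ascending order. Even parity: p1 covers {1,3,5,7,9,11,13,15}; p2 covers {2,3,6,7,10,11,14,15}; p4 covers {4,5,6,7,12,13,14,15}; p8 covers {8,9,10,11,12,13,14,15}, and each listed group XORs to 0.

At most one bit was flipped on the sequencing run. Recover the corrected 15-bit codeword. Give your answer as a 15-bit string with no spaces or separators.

s1 (pos 1,3,5,7,9,11,13,15): 0⊕0⊕1⊕1⊕1⊕1⊕1⊕0 = 1
s2 (pos 2,3,6,7,10,11,14,15): 0⊕0⊕1⊕1⊕0⊕1⊕1⊕0 = 0
s4 (pos 4,5,6,7,12,13,14,15): 1⊕1⊕1⊕1⊕0⊕1⊕1⊕0 = 0
s8 (pos 8,9,10,11,12,13,14,15): 1⊕1⊕0⊕1⊕0⊕1⊕1⊕0 = 1
Syndrome s8…s1 = 1001 → error at position 9.
Flip position 9: 000111111010110 → 000111110010110

000111110010110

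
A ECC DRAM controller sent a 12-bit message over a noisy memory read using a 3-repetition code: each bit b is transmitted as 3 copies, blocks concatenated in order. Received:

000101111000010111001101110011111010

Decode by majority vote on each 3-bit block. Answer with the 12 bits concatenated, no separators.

011001011110

Block 1 (000): 0 ones → 0
Block 2 (101): 2 ones → 1
Block 3 (111): 3 ones → 1
Block 4 (000): 0 ones → 0
Block 5 (010): 1 one → 0
Block 6 (111): 3 ones → 1
Block 7 (001): 1 one → 0
Block 8 (101): 2 ones → 1
Block 9 (110): 2 ones → 1
Block 10 (011): 2 ones → 1
Block 11 (111): 3 ones → 1
Block 12 (010): 1 one → 0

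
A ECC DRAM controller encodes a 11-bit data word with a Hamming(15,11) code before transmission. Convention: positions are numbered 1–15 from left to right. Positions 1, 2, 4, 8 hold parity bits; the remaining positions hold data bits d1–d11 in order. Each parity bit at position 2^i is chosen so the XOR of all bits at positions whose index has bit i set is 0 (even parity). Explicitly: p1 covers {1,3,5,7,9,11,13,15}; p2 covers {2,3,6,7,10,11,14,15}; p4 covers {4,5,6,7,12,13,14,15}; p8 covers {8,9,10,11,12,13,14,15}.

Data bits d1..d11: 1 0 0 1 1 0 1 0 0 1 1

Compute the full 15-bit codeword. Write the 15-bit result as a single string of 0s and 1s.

Place data at non-parity positions: p1 p2 1 p4 0 0 1 p8 1 0 1 0 0 1 1
p1 (pos 1,3,5,7,9,11,13,15): XOR of data positions = 1⊕0⊕1⊕1⊕1⊕0⊕1 = 1
p2 (pos 2,3,6,7,10,11,14,15): XOR of data positions = 1⊕0⊕1⊕0⊕1⊕1⊕1 = 1
p4 (pos 4,5,6,7,12,13,14,15): XOR of data positions = 0⊕0⊕1⊕0⊕0⊕1⊕1 = 1
p8 (pos 8,9,10,11,12,13,14,15): XOR of data positions = 1⊕0⊕1⊕0⊕0⊕1⊕1 = 0
Codeword: 111100101010011

111100101010011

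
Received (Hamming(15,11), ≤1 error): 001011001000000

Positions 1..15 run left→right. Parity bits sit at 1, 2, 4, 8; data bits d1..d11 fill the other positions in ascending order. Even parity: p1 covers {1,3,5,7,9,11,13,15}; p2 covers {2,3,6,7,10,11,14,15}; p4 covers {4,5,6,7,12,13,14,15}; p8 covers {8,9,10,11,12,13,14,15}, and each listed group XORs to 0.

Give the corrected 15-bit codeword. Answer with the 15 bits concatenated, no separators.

001011000000000

s1 (pos 1,3,5,7,9,11,13,15): 0⊕1⊕1⊕0⊕1⊕0⊕0⊕0 = 1
s2 (pos 2,3,6,7,10,11,14,15): 0⊕1⊕1⊕0⊕0⊕0⊕0⊕0 = 0
s4 (pos 4,5,6,7,12,13,14,15): 0⊕1⊕1⊕0⊕0⊕0⊕0⊕0 = 0
s8 (pos 8,9,10,11,12,13,14,15): 0⊕1⊕0⊕0⊕0⊕0⊕0⊕0 = 1
Syndrome s8…s1 = 1001 → error at position 9.
Flip position 9: 001011001000000 → 001011000000000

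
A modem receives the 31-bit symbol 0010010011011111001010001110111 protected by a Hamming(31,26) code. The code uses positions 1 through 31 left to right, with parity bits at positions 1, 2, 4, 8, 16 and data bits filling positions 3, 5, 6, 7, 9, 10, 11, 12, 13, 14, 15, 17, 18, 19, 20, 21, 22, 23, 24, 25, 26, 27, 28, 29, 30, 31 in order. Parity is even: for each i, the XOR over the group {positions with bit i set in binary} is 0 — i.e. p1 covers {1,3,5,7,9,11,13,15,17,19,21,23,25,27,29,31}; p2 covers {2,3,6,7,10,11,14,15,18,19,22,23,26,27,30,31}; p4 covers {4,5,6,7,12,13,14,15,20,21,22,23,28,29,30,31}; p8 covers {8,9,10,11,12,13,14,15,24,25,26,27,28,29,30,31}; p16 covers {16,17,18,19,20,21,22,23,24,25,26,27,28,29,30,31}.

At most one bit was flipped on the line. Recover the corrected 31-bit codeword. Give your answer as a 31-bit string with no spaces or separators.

s1 (pos 1,3,5,7,9,11,13,15,17,19,21,23,25,27,29,31): 0⊕1⊕0⊕0⊕1⊕0⊕1⊕1⊕0⊕1⊕1⊕0⊕1⊕1⊕1⊕1 = 0
s2 (pos 2,3,6,7,10,11,14,15,18,19,22,23,26,27,30,31): 0⊕1⊕1⊕0⊕1⊕0⊕1⊕1⊕0⊕1⊕0⊕0⊕1⊕1⊕1⊕1 = 0
s4 (pos 4,5,6,7,12,13,14,15,20,21,22,23,28,29,30,31): 0⊕0⊕1⊕0⊕1⊕1⊕1⊕1⊕0⊕1⊕0⊕0⊕0⊕1⊕1⊕1 = 1
s8 (pos 8,9,10,11,12,13,14,15,24,25,26,27,28,29,30,31): 0⊕1⊕1⊕0⊕1⊕1⊕1⊕1⊕0⊕1⊕1⊕1⊕0⊕1⊕1⊕1 = 0
s16 (pos 16,17,18,19,20,21,22,23,24,25,26,27,28,29,30,31): 1⊕0⊕0⊕1⊕0⊕1⊕0⊕0⊕0⊕1⊕1⊕1⊕0⊕1⊕1⊕1 = 1
Syndrome s16…s1 = 10100 → error at position 20.
Flip position 20: 0010010011011111001010001110111 → 0010010011011111001110001110111

0010010011011111001110001110111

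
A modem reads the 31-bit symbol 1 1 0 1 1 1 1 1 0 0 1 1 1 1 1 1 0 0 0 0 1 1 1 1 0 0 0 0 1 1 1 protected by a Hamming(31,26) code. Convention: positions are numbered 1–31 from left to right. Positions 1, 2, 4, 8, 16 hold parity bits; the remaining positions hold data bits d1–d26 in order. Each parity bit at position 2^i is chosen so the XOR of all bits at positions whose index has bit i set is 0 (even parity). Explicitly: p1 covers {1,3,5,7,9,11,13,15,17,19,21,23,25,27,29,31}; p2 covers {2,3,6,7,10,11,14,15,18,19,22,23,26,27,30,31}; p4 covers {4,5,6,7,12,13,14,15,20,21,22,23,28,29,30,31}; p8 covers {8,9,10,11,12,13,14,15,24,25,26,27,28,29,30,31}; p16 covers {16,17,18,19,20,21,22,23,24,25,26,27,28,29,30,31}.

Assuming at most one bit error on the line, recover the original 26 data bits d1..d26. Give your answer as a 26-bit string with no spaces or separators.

s1 (pos 1,3,5,7,9,11,13,15,17,19,21,23,25,27,29,31): 1⊕0⊕1⊕1⊕0⊕1⊕1⊕1⊕0⊕0⊕1⊕1⊕0⊕0⊕1⊕1 = 0
s2 (pos 2,3,6,7,10,11,14,15,18,19,22,23,26,27,30,31): 1⊕0⊕1⊕1⊕0⊕1⊕1⊕1⊕0⊕0⊕1⊕1⊕0⊕0⊕1⊕1 = 0
s4 (pos 4,5,6,7,12,13,14,15,20,21,22,23,28,29,30,31): 1⊕1⊕1⊕1⊕1⊕1⊕1⊕1⊕0⊕1⊕1⊕1⊕0⊕1⊕1⊕1 = 0
s8 (pos 8,9,10,11,12,13,14,15,24,25,26,27,28,29,30,31): 1⊕0⊕0⊕1⊕1⊕1⊕1⊕1⊕1⊕0⊕0⊕0⊕0⊕1⊕1⊕1 = 0
s16 (pos 16,17,18,19,20,21,22,23,24,25,26,27,28,29,30,31): 1⊕0⊕0⊕0⊕0⊕1⊕1⊕1⊕1⊕0⊕0⊕0⊕0⊕1⊕1⊕1 = 0
Syndrome s16…s1 = 00000 → no error.
Read data bits from positions 3,5,6,7,9,10,11,12,13,14,15,17,18,19,20,21,22,23,24,25,26,27,28,29,30,31: 01110011111000011110000111

01110011111000011110000111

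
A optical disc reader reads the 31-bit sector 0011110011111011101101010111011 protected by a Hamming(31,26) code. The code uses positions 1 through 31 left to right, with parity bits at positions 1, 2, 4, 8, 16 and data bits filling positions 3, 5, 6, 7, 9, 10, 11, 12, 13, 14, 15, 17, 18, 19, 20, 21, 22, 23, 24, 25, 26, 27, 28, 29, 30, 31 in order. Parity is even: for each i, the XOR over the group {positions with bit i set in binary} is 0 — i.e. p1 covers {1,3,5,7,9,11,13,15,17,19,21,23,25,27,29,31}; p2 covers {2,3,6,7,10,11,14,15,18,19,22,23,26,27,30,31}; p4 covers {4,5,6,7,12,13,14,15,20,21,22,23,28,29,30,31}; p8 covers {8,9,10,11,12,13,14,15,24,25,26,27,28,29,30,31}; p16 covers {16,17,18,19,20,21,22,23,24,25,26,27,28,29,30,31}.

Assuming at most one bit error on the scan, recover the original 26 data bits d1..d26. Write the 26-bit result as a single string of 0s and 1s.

s1 (pos 1,3,5,7,9,11,13,15,17,19,21,23,25,27,29,31): 0⊕1⊕1⊕0⊕1⊕1⊕1⊕1⊕1⊕1⊕0⊕0⊕0⊕1⊕0⊕1 = 0
s2 (pos 2,3,6,7,10,11,14,15,18,19,22,23,26,27,30,31): 0⊕1⊕1⊕0⊕1⊕1⊕0⊕1⊕0⊕1⊕1⊕0⊕1⊕1⊕1⊕1 = 1
s4 (pos 4,5,6,7,12,13,14,15,20,21,22,23,28,29,30,31): 1⊕1⊕1⊕0⊕1⊕1⊕0⊕1⊕1⊕0⊕1⊕0⊕1⊕0⊕1⊕1 = 1
s8 (pos 8,9,10,11,12,13,14,15,24,25,26,27,28,29,30,31): 0⊕1⊕1⊕1⊕1⊕1⊕0⊕1⊕1⊕0⊕1⊕1⊕1⊕0⊕1⊕1 = 0
s16 (pos 16,17,18,19,20,21,22,23,24,25,26,27,28,29,30,31): 1⊕1⊕0⊕1⊕1⊕0⊕1⊕0⊕1⊕0⊕1⊕1⊕1⊕0⊕1⊕1 = 1
Syndrome s16…s1 = 10110 → error at position 22.
Flip position 22: 0011110011111011101101010111011 → 0011110011111011101100010111011
Read data bits from positions 3,5,6,7,9,10,11,12,13,14,15,17,18,19,20,21,22,23,24,25,26,27,28,29,30,31: 11101111101101100010111011

11101111101101100010111011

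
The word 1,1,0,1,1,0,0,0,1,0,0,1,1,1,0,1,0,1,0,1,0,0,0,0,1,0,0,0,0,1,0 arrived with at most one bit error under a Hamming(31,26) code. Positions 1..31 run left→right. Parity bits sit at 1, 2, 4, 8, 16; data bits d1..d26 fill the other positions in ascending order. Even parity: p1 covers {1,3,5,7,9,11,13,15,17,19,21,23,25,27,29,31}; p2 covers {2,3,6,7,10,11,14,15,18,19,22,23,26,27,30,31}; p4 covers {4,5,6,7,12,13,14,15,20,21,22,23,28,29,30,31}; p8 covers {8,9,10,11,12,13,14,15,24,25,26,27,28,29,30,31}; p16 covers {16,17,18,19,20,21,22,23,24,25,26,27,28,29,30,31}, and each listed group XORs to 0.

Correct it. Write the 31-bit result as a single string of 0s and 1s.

s1 (pos 1,3,5,7,9,11,13,15,17,19,21,23,25,27,29,31): 1⊕0⊕1⊕0⊕1⊕0⊕1⊕0⊕0⊕0⊕0⊕0⊕1⊕0⊕0⊕0 = 1
s2 (pos 2,3,6,7,10,11,14,15,18,19,22,23,26,27,30,31): 1⊕0⊕0⊕0⊕0⊕0⊕1⊕0⊕1⊕0⊕0⊕0⊕0⊕0⊕1⊕0 = 0
s4 (pos 4,5,6,7,12,13,14,15,20,21,22,23,28,29,30,31): 1⊕1⊕0⊕0⊕1⊕1⊕1⊕0⊕1⊕0⊕0⊕0⊕0⊕0⊕1⊕0 = 1
s8 (pos 8,9,10,11,12,13,14,15,24,25,26,27,28,29,30,31): 0⊕1⊕0⊕0⊕1⊕1⊕1⊕0⊕0⊕1⊕0⊕0⊕0⊕0⊕1⊕0 = 0
s16 (pos 16,17,18,19,20,21,22,23,24,25,26,27,28,29,30,31): 1⊕0⊕1⊕0⊕1⊕0⊕0⊕0⊕0⊕1⊕0⊕0⊕0⊕0⊕1⊕0 = 1
Syndrome s16…s1 = 10101 → error at position 21.
Flip position 21: 1101100010011101010100001000010 → 1101100010011101010110001000010

1101100010011101010110001000010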